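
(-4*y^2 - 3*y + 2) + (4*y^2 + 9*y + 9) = 6*y + 11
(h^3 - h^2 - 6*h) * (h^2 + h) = h^5 - 7*h^3 - 6*h^2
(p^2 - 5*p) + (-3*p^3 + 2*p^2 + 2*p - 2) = -3*p^3 + 3*p^2 - 3*p - 2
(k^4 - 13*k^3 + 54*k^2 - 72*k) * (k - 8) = k^5 - 21*k^4 + 158*k^3 - 504*k^2 + 576*k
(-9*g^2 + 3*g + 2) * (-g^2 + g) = 9*g^4 - 12*g^3 + g^2 + 2*g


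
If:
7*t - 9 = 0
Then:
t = 9/7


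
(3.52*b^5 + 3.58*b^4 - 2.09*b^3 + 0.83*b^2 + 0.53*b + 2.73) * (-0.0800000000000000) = -0.2816*b^5 - 0.2864*b^4 + 0.1672*b^3 - 0.0664*b^2 - 0.0424*b - 0.2184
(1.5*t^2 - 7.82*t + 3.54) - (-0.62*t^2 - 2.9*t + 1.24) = 2.12*t^2 - 4.92*t + 2.3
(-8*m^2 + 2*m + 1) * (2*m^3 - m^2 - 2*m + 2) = -16*m^5 + 12*m^4 + 16*m^3 - 21*m^2 + 2*m + 2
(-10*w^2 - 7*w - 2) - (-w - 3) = -10*w^2 - 6*w + 1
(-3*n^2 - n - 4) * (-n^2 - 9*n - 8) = 3*n^4 + 28*n^3 + 37*n^2 + 44*n + 32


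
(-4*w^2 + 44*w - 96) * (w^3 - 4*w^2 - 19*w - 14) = -4*w^5 + 60*w^4 - 196*w^3 - 396*w^2 + 1208*w + 1344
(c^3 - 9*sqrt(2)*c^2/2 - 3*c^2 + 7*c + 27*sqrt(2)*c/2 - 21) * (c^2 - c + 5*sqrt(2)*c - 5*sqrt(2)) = c^5 - 4*c^4 + sqrt(2)*c^4/2 - 35*c^3 - 2*sqrt(2)*c^3 + 73*sqrt(2)*c^2/2 + 152*c^2 - 140*sqrt(2)*c - 114*c + 105*sqrt(2)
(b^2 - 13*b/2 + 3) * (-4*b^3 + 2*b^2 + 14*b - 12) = -4*b^5 + 28*b^4 - 11*b^3 - 97*b^2 + 120*b - 36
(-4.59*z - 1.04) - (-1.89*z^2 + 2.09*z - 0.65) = 1.89*z^2 - 6.68*z - 0.39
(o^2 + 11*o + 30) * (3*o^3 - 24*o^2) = 3*o^5 + 9*o^4 - 174*o^3 - 720*o^2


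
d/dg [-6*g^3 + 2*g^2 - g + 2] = -18*g^2 + 4*g - 1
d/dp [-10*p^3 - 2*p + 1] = -30*p^2 - 2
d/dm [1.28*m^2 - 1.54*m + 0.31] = 2.56*m - 1.54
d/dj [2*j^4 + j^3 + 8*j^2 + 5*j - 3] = 8*j^3 + 3*j^2 + 16*j + 5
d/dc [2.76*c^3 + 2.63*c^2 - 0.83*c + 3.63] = 8.28*c^2 + 5.26*c - 0.83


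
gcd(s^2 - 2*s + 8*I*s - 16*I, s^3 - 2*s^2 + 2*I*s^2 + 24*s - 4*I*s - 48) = s - 2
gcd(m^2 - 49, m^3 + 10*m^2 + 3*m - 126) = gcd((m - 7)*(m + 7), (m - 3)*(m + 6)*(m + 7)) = m + 7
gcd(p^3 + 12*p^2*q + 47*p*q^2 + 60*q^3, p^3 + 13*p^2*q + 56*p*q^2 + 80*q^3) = p^2 + 9*p*q + 20*q^2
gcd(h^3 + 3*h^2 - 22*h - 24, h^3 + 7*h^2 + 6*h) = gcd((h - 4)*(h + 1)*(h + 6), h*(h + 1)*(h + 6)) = h^2 + 7*h + 6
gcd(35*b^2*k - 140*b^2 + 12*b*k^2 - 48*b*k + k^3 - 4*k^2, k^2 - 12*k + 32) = k - 4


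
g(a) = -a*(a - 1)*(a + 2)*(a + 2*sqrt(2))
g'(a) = -a*(a - 1)*(a + 2) - a*(a - 1)*(a + 2*sqrt(2)) - a*(a + 2)*(a + 2*sqrt(2)) - (a - 1)*(a + 2)*(a + 2*sqrt(2))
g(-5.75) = -425.23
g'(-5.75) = 395.89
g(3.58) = -330.28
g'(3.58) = -331.01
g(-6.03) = -546.94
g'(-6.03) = 475.06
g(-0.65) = -3.15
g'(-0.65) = 2.98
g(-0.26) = -1.46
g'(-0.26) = 5.38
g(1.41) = -8.36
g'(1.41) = -30.73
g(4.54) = -774.48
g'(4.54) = -612.90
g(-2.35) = 1.32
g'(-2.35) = -1.97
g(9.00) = -9368.11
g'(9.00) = -3855.56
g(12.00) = -27402.93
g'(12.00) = -8580.11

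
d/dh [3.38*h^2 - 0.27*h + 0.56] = 6.76*h - 0.27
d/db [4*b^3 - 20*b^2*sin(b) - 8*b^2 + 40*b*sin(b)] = -20*b^2*cos(b) + 12*b^2 + 40*sqrt(2)*b*cos(b + pi/4) - 16*b + 40*sin(b)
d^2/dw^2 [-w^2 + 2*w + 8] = -2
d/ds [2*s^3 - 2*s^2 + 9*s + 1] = 6*s^2 - 4*s + 9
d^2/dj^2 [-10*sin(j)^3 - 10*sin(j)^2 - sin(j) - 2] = 90*sin(j)^3 + 40*sin(j)^2 - 59*sin(j) - 20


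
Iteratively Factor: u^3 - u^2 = (u)*(u^2 - u) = u*(u - 1)*(u)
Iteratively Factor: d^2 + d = (d + 1)*(d)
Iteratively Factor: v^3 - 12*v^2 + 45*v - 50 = (v - 5)*(v^2 - 7*v + 10) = (v - 5)^2*(v - 2)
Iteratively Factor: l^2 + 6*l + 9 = (l + 3)*(l + 3)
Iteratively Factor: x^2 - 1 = (x + 1)*(x - 1)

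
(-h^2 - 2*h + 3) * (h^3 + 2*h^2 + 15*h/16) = -h^5 - 4*h^4 - 31*h^3/16 + 33*h^2/8 + 45*h/16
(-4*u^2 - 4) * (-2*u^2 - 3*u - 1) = 8*u^4 + 12*u^3 + 12*u^2 + 12*u + 4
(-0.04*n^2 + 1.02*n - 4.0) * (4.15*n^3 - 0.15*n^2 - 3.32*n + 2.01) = -0.166*n^5 + 4.239*n^4 - 16.6202*n^3 - 2.8668*n^2 + 15.3302*n - 8.04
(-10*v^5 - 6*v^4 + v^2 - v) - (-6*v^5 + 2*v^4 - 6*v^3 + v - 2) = -4*v^5 - 8*v^4 + 6*v^3 + v^2 - 2*v + 2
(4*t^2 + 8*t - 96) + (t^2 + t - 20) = 5*t^2 + 9*t - 116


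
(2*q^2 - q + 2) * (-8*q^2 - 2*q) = -16*q^4 + 4*q^3 - 14*q^2 - 4*q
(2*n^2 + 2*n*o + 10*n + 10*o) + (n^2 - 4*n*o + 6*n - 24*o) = 3*n^2 - 2*n*o + 16*n - 14*o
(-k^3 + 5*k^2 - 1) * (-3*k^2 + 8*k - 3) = 3*k^5 - 23*k^4 + 43*k^3 - 12*k^2 - 8*k + 3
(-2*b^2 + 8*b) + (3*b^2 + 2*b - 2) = b^2 + 10*b - 2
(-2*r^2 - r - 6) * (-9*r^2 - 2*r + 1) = 18*r^4 + 13*r^3 + 54*r^2 + 11*r - 6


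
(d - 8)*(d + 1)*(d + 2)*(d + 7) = d^4 + 2*d^3 - 57*d^2 - 170*d - 112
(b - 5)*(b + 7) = b^2 + 2*b - 35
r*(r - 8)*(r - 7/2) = r^3 - 23*r^2/2 + 28*r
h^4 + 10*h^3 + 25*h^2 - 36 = (h - 1)*(h + 2)*(h + 3)*(h + 6)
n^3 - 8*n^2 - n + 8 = (n - 8)*(n - 1)*(n + 1)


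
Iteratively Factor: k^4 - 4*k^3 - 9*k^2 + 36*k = (k + 3)*(k^3 - 7*k^2 + 12*k) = (k - 4)*(k + 3)*(k^2 - 3*k) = k*(k - 4)*(k + 3)*(k - 3)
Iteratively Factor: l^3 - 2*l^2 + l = (l)*(l^2 - 2*l + 1) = l*(l - 1)*(l - 1)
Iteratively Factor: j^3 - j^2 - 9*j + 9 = (j - 1)*(j^2 - 9) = (j - 3)*(j - 1)*(j + 3)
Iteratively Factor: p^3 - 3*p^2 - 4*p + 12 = (p + 2)*(p^2 - 5*p + 6) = (p - 3)*(p + 2)*(p - 2)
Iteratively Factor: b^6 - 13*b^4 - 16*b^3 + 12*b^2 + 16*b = (b - 1)*(b^5 + b^4 - 12*b^3 - 28*b^2 - 16*b) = b*(b - 1)*(b^4 + b^3 - 12*b^2 - 28*b - 16) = b*(b - 1)*(b + 2)*(b^3 - b^2 - 10*b - 8) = b*(b - 1)*(b + 1)*(b + 2)*(b^2 - 2*b - 8) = b*(b - 4)*(b - 1)*(b + 1)*(b + 2)*(b + 2)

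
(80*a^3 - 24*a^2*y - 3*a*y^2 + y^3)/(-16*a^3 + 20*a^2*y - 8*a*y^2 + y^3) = (-20*a^2 + a*y + y^2)/(4*a^2 - 4*a*y + y^2)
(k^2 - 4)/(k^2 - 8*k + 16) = (k^2 - 4)/(k^2 - 8*k + 16)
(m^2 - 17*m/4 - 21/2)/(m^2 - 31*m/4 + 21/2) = (4*m + 7)/(4*m - 7)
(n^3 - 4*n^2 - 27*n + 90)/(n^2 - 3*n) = n - 1 - 30/n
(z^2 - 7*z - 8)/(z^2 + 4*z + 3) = (z - 8)/(z + 3)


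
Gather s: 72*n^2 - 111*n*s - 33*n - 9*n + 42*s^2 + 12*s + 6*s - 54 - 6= 72*n^2 - 42*n + 42*s^2 + s*(18 - 111*n) - 60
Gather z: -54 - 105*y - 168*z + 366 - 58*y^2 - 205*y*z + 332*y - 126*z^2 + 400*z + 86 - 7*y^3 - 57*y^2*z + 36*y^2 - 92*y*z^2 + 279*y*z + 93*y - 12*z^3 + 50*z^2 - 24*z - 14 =-7*y^3 - 22*y^2 + 320*y - 12*z^3 + z^2*(-92*y - 76) + z*(-57*y^2 + 74*y + 208) + 384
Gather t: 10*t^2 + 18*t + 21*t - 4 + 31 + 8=10*t^2 + 39*t + 35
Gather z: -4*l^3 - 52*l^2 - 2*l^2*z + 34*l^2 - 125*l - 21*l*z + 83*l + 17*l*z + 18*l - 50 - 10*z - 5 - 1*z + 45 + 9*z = -4*l^3 - 18*l^2 - 24*l + z*(-2*l^2 - 4*l - 2) - 10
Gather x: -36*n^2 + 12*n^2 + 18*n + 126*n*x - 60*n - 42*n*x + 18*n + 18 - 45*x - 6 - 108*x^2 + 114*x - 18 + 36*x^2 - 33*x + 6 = -24*n^2 - 24*n - 72*x^2 + x*(84*n + 36)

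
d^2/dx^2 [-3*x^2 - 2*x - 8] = -6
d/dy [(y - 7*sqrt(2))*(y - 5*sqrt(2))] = 2*y - 12*sqrt(2)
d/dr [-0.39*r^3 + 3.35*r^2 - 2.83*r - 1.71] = -1.17*r^2 + 6.7*r - 2.83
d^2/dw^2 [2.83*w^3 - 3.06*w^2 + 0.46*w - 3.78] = 16.98*w - 6.12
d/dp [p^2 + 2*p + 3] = 2*p + 2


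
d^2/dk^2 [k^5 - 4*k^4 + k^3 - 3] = 2*k*(10*k^2 - 24*k + 3)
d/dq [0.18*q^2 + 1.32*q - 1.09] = 0.36*q + 1.32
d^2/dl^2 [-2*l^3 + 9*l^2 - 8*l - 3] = 18 - 12*l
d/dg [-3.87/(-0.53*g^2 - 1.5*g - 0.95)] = (-4.1022*g - 5.805)/(0.53*g^2 + 1.5*g + 0.95)^2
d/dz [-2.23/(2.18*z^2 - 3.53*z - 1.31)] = (9.7228*z - 7.8719)/(-2.18*z^2 + 3.53*z + 1.31)^2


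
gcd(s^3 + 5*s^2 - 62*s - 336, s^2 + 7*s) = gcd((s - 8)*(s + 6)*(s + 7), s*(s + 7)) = s + 7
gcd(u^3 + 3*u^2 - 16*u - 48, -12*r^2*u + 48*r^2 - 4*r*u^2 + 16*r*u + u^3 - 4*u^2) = u - 4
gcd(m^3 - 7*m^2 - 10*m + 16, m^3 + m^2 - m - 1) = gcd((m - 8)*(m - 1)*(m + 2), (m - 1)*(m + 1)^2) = m - 1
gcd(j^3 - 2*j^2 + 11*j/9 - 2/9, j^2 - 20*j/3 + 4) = j - 2/3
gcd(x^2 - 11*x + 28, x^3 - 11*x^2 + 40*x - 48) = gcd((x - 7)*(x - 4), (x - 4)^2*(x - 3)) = x - 4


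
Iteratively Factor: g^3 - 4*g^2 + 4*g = (g)*(g^2 - 4*g + 4) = g*(g - 2)*(g - 2)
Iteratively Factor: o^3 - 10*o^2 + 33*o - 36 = (o - 4)*(o^2 - 6*o + 9) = (o - 4)*(o - 3)*(o - 3)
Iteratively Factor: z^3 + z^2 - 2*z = (z)*(z^2 + z - 2) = z*(z + 2)*(z - 1)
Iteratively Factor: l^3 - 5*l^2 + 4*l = (l)*(l^2 - 5*l + 4) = l*(l - 1)*(l - 4)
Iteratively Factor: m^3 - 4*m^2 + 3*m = (m)*(m^2 - 4*m + 3) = m*(m - 1)*(m - 3)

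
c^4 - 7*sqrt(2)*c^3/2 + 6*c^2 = c^2*(c - 2*sqrt(2))*(c - 3*sqrt(2)/2)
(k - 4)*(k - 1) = k^2 - 5*k + 4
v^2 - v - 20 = (v - 5)*(v + 4)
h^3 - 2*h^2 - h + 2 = (h - 2)*(h - 1)*(h + 1)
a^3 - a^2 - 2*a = a*(a - 2)*(a + 1)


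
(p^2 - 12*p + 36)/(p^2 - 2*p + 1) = (p^2 - 12*p + 36)/(p^2 - 2*p + 1)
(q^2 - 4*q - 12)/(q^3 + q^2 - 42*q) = (q + 2)/(q*(q + 7))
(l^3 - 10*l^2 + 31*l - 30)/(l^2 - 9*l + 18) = (l^2 - 7*l + 10)/(l - 6)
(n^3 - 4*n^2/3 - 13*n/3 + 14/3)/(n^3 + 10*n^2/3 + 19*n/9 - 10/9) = 3*(3*n^2 - 10*n + 7)/(9*n^2 + 12*n - 5)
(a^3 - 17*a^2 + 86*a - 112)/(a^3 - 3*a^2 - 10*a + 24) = (a^2 - 15*a + 56)/(a^2 - a - 12)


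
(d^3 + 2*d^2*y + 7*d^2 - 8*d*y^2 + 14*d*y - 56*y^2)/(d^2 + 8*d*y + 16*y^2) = (d^2 - 2*d*y + 7*d - 14*y)/(d + 4*y)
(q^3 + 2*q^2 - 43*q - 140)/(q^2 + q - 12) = (q^2 - 2*q - 35)/(q - 3)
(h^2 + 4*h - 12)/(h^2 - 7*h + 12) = (h^2 + 4*h - 12)/(h^2 - 7*h + 12)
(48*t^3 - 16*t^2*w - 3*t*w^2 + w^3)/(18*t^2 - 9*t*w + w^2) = (16*t^2 - w^2)/(6*t - w)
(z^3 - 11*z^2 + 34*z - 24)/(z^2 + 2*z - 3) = (z^2 - 10*z + 24)/(z + 3)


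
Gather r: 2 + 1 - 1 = 2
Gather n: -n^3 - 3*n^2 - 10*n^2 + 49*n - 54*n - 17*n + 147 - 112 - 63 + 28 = -n^3 - 13*n^2 - 22*n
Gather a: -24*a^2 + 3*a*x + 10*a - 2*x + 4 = -24*a^2 + a*(3*x + 10) - 2*x + 4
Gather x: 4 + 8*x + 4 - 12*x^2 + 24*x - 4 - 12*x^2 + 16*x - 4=-24*x^2 + 48*x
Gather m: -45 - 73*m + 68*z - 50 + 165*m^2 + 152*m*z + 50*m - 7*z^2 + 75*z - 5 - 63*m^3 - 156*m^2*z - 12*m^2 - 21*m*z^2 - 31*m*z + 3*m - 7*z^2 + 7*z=-63*m^3 + m^2*(153 - 156*z) + m*(-21*z^2 + 121*z - 20) - 14*z^2 + 150*z - 100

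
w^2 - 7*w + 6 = (w - 6)*(w - 1)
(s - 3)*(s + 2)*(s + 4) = s^3 + 3*s^2 - 10*s - 24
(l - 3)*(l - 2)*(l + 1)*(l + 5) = l^4 + l^3 - 19*l^2 + 11*l + 30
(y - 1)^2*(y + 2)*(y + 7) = y^4 + 7*y^3 - 3*y^2 - 19*y + 14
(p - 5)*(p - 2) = p^2 - 7*p + 10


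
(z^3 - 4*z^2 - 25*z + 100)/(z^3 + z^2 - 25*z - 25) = (z - 4)/(z + 1)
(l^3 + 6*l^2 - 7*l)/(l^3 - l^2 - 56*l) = (l - 1)/(l - 8)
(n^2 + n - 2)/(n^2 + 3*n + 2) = (n - 1)/(n + 1)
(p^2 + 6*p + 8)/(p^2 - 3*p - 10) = (p + 4)/(p - 5)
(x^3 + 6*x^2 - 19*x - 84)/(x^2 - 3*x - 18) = (x^2 + 3*x - 28)/(x - 6)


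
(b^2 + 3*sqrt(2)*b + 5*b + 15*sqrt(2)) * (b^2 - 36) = b^4 + 3*sqrt(2)*b^3 + 5*b^3 - 36*b^2 + 15*sqrt(2)*b^2 - 180*b - 108*sqrt(2)*b - 540*sqrt(2)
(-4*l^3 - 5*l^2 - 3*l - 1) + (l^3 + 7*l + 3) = -3*l^3 - 5*l^2 + 4*l + 2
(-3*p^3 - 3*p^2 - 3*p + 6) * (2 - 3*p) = 9*p^4 + 3*p^3 + 3*p^2 - 24*p + 12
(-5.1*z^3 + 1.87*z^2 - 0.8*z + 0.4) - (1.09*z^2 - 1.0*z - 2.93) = -5.1*z^3 + 0.78*z^2 + 0.2*z + 3.33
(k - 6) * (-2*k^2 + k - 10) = -2*k^3 + 13*k^2 - 16*k + 60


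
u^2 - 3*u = u*(u - 3)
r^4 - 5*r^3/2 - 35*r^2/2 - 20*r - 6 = (r - 6)*(r + 1/2)*(r + 1)*(r + 2)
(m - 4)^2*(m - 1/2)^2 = m^4 - 9*m^3 + 97*m^2/4 - 18*m + 4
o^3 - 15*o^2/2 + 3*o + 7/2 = (o - 7)*(o - 1)*(o + 1/2)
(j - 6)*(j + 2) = j^2 - 4*j - 12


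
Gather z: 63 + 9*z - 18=9*z + 45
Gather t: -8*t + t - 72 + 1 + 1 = -7*t - 70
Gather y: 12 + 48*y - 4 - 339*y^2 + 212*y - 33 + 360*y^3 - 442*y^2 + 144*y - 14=360*y^3 - 781*y^2 + 404*y - 39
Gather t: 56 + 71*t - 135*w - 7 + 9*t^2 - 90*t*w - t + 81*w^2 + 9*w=9*t^2 + t*(70 - 90*w) + 81*w^2 - 126*w + 49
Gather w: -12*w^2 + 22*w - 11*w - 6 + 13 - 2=-12*w^2 + 11*w + 5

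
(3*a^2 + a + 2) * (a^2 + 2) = 3*a^4 + a^3 + 8*a^2 + 2*a + 4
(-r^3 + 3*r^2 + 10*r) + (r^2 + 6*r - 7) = -r^3 + 4*r^2 + 16*r - 7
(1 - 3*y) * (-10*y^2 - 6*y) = 30*y^3 + 8*y^2 - 6*y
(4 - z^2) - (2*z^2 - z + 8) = -3*z^2 + z - 4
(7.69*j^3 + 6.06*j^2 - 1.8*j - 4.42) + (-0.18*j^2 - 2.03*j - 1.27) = 7.69*j^3 + 5.88*j^2 - 3.83*j - 5.69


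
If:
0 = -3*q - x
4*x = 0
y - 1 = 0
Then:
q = 0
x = 0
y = 1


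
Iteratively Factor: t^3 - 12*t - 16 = (t + 2)*(t^2 - 2*t - 8) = (t + 2)^2*(t - 4)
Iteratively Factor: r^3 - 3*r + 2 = (r - 1)*(r^2 + r - 2) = (r - 1)*(r + 2)*(r - 1)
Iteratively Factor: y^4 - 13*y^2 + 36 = (y - 2)*(y^3 + 2*y^2 - 9*y - 18) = (y - 2)*(y + 3)*(y^2 - y - 6) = (y - 2)*(y + 2)*(y + 3)*(y - 3)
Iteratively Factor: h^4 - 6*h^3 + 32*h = (h - 4)*(h^3 - 2*h^2 - 8*h) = (h - 4)^2*(h^2 + 2*h) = h*(h - 4)^2*(h + 2)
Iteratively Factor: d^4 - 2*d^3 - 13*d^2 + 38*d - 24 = (d - 3)*(d^3 + d^2 - 10*d + 8) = (d - 3)*(d + 4)*(d^2 - 3*d + 2) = (d - 3)*(d - 1)*(d + 4)*(d - 2)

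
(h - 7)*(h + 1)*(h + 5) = h^3 - h^2 - 37*h - 35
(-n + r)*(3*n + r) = -3*n^2 + 2*n*r + r^2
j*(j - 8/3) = j^2 - 8*j/3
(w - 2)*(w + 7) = w^2 + 5*w - 14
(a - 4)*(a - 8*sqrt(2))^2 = a^3 - 16*sqrt(2)*a^2 - 4*a^2 + 64*sqrt(2)*a + 128*a - 512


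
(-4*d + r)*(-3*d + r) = 12*d^2 - 7*d*r + r^2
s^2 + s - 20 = (s - 4)*(s + 5)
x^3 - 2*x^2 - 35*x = x*(x - 7)*(x + 5)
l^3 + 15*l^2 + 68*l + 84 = (l + 2)*(l + 6)*(l + 7)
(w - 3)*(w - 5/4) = w^2 - 17*w/4 + 15/4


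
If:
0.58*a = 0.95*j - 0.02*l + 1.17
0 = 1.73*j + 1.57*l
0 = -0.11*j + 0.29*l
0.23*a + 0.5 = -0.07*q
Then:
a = 2.02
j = 0.00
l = 0.00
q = -13.77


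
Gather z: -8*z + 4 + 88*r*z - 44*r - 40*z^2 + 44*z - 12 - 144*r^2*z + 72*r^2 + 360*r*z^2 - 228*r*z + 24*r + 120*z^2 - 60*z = 72*r^2 - 20*r + z^2*(360*r + 80) + z*(-144*r^2 - 140*r - 24) - 8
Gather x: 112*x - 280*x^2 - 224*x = -280*x^2 - 112*x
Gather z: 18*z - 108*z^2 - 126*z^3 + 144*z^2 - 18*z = -126*z^3 + 36*z^2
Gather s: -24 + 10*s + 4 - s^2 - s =-s^2 + 9*s - 20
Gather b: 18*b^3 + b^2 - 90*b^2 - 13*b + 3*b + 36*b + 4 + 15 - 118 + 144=18*b^3 - 89*b^2 + 26*b + 45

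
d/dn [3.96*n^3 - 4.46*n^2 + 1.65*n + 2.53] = 11.88*n^2 - 8.92*n + 1.65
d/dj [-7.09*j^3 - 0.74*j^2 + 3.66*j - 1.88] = -21.27*j^2 - 1.48*j + 3.66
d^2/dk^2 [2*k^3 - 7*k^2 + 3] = 12*k - 14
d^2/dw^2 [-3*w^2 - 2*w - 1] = -6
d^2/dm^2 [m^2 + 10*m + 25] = 2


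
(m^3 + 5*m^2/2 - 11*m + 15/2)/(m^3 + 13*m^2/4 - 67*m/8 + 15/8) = 4*(m - 1)/(4*m - 1)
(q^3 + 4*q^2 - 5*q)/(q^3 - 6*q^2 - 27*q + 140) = q*(q - 1)/(q^2 - 11*q + 28)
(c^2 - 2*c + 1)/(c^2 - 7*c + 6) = (c - 1)/(c - 6)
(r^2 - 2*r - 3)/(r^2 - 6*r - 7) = (r - 3)/(r - 7)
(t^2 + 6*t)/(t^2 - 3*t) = (t + 6)/(t - 3)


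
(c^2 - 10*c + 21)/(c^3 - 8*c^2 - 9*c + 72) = (c - 7)/(c^2 - 5*c - 24)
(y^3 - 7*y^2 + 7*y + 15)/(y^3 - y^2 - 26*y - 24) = (y^2 - 8*y + 15)/(y^2 - 2*y - 24)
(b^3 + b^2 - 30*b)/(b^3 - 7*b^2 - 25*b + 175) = b*(b + 6)/(b^2 - 2*b - 35)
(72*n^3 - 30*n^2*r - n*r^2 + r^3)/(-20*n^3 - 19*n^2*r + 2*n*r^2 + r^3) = (-18*n^2 + 3*n*r + r^2)/(5*n^2 + 6*n*r + r^2)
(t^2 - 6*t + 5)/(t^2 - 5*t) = (t - 1)/t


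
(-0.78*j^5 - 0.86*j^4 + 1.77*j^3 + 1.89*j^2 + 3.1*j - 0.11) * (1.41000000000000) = -1.0998*j^5 - 1.2126*j^4 + 2.4957*j^3 + 2.6649*j^2 + 4.371*j - 0.1551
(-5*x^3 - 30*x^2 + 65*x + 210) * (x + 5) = -5*x^4 - 55*x^3 - 85*x^2 + 535*x + 1050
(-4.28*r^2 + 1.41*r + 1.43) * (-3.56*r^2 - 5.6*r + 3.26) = 15.2368*r^4 + 18.9484*r^3 - 26.9396*r^2 - 3.4114*r + 4.6618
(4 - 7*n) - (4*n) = 4 - 11*n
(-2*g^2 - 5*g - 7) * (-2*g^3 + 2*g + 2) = 4*g^5 + 10*g^4 + 10*g^3 - 14*g^2 - 24*g - 14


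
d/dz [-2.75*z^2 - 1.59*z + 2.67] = -5.5*z - 1.59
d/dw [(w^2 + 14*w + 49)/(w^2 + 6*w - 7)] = -8/(w^2 - 2*w + 1)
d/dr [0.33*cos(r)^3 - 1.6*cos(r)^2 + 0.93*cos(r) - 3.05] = (-0.99*cos(r)^2 + 3.2*cos(r) - 0.93)*sin(r)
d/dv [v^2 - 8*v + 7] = 2*v - 8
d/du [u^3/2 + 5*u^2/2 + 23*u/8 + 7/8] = 3*u^2/2 + 5*u + 23/8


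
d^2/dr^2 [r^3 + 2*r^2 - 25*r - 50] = 6*r + 4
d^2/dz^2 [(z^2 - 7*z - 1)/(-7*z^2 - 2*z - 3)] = 2*(357*z^3 + 210*z^2 - 399*z - 68)/(343*z^6 + 294*z^5 + 525*z^4 + 260*z^3 + 225*z^2 + 54*z + 27)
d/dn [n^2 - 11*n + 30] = 2*n - 11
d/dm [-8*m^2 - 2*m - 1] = -16*m - 2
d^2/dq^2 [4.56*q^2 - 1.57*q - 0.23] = 9.12000000000000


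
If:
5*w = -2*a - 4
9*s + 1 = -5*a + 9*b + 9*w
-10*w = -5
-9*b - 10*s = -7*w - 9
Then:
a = -13/4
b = -85/171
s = 129/76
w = 1/2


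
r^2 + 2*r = r*(r + 2)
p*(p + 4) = p^2 + 4*p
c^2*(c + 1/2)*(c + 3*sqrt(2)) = c^4 + c^3/2 + 3*sqrt(2)*c^3 + 3*sqrt(2)*c^2/2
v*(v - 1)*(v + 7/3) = v^3 + 4*v^2/3 - 7*v/3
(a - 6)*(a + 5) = a^2 - a - 30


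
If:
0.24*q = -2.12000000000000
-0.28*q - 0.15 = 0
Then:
No Solution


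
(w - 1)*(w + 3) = w^2 + 2*w - 3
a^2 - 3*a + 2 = (a - 2)*(a - 1)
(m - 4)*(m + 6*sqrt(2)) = m^2 - 4*m + 6*sqrt(2)*m - 24*sqrt(2)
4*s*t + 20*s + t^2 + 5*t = (4*s + t)*(t + 5)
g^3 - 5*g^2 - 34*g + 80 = (g - 8)*(g - 2)*(g + 5)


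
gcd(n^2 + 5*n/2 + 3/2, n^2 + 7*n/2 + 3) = n + 3/2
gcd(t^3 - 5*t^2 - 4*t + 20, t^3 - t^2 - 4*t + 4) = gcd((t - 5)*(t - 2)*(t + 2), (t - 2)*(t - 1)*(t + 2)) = t^2 - 4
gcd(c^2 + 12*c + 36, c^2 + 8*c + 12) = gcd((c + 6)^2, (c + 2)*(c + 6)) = c + 6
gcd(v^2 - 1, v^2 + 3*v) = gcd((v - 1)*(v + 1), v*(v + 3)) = 1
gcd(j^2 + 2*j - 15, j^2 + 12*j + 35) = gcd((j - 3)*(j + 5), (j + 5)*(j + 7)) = j + 5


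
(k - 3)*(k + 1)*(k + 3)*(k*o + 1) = k^4*o + k^3*o + k^3 - 9*k^2*o + k^2 - 9*k*o - 9*k - 9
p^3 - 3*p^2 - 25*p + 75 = (p - 5)*(p - 3)*(p + 5)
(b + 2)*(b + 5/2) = b^2 + 9*b/2 + 5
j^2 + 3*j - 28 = (j - 4)*(j + 7)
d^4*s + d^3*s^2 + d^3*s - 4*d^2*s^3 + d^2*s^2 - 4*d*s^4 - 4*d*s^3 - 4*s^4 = (d - 2*s)*(d + s)*(d + 2*s)*(d*s + s)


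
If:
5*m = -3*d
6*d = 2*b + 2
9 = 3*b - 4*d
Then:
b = 31/5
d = 12/5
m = -36/25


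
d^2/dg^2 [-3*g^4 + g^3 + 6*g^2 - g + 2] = -36*g^2 + 6*g + 12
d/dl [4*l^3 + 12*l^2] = 12*l*(l + 2)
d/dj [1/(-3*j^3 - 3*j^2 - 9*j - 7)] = 3*(3*j^2 + 2*j + 3)/(3*j^3 + 3*j^2 + 9*j + 7)^2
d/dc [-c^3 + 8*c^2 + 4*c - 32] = -3*c^2 + 16*c + 4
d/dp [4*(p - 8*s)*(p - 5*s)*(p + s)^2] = 16*p^3 - 132*p^2*s + 120*p*s^2 + 268*s^3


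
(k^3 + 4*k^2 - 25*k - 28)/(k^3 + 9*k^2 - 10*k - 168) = (k + 1)/(k + 6)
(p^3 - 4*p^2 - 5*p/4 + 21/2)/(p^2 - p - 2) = (p^2 - 2*p - 21/4)/(p + 1)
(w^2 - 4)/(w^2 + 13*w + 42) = (w^2 - 4)/(w^2 + 13*w + 42)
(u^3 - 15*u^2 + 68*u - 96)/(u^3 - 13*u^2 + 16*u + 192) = (u^2 - 7*u + 12)/(u^2 - 5*u - 24)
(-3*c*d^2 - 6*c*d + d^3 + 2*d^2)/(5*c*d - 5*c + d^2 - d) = d*(-3*c*d - 6*c + d^2 + 2*d)/(5*c*d - 5*c + d^2 - d)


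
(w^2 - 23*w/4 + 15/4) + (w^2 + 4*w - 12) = 2*w^2 - 7*w/4 - 33/4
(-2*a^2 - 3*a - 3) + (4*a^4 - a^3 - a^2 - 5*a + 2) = 4*a^4 - a^3 - 3*a^2 - 8*a - 1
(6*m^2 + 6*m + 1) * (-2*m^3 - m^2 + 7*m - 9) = -12*m^5 - 18*m^4 + 34*m^3 - 13*m^2 - 47*m - 9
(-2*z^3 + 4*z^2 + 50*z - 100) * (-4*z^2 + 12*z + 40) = 8*z^5 - 40*z^4 - 232*z^3 + 1160*z^2 + 800*z - 4000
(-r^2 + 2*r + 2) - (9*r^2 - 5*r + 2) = -10*r^2 + 7*r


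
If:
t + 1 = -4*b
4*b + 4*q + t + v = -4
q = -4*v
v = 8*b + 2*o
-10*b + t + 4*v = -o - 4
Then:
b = 13/60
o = -23/30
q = -4/5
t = -28/15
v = 1/5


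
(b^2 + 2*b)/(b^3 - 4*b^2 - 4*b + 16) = b/(b^2 - 6*b + 8)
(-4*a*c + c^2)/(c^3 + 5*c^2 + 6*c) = (-4*a + c)/(c^2 + 5*c + 6)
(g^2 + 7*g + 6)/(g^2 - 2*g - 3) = (g + 6)/(g - 3)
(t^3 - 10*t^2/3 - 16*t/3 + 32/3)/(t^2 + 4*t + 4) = (3*t^2 - 16*t + 16)/(3*(t + 2))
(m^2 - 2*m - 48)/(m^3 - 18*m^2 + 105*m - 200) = (m + 6)/(m^2 - 10*m + 25)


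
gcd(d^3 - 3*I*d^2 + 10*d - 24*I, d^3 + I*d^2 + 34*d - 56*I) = d^2 - 6*I*d - 8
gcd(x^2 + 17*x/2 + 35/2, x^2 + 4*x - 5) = x + 5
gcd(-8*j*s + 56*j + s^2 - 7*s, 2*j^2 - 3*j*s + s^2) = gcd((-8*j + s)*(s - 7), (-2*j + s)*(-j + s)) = 1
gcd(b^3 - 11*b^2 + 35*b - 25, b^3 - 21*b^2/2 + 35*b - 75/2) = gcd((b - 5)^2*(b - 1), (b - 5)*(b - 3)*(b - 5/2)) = b - 5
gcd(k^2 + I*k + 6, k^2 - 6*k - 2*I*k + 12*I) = k - 2*I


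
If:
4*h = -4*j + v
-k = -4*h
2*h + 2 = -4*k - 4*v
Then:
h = -2*v/9 - 1/9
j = 17*v/36 + 1/9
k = -8*v/9 - 4/9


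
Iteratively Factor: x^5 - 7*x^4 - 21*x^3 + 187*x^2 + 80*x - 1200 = (x - 5)*(x^4 - 2*x^3 - 31*x^2 + 32*x + 240) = (x - 5)*(x - 4)*(x^3 + 2*x^2 - 23*x - 60) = (x - 5)*(x - 4)*(x + 3)*(x^2 - x - 20) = (x - 5)^2*(x - 4)*(x + 3)*(x + 4)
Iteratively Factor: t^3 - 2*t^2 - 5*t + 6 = (t + 2)*(t^2 - 4*t + 3) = (t - 3)*(t + 2)*(t - 1)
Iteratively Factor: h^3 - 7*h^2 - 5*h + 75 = (h + 3)*(h^2 - 10*h + 25) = (h - 5)*(h + 3)*(h - 5)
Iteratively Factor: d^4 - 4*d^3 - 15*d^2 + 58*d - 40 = (d + 4)*(d^3 - 8*d^2 + 17*d - 10) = (d - 5)*(d + 4)*(d^2 - 3*d + 2) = (d - 5)*(d - 1)*(d + 4)*(d - 2)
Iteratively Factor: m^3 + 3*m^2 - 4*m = (m)*(m^2 + 3*m - 4) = m*(m - 1)*(m + 4)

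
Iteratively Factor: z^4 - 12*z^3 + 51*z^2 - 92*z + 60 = (z - 2)*(z^3 - 10*z^2 + 31*z - 30) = (z - 2)^2*(z^2 - 8*z + 15) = (z - 5)*(z - 2)^2*(z - 3)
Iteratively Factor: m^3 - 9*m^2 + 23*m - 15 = (m - 3)*(m^2 - 6*m + 5) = (m - 5)*(m - 3)*(m - 1)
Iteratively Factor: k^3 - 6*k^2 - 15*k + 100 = (k - 5)*(k^2 - k - 20) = (k - 5)*(k + 4)*(k - 5)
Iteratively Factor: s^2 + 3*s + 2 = (s + 2)*(s + 1)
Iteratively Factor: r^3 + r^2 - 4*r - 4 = (r + 2)*(r^2 - r - 2) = (r - 2)*(r + 2)*(r + 1)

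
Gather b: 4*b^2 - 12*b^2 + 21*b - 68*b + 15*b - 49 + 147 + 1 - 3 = -8*b^2 - 32*b + 96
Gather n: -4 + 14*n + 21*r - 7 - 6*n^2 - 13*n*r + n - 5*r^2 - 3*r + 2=-6*n^2 + n*(15 - 13*r) - 5*r^2 + 18*r - 9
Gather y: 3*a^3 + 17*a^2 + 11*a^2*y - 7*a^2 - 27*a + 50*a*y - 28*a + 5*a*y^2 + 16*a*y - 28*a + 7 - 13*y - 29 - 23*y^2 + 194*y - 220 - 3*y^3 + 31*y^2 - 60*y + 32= 3*a^3 + 10*a^2 - 83*a - 3*y^3 + y^2*(5*a + 8) + y*(11*a^2 + 66*a + 121) - 210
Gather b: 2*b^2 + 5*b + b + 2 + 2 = 2*b^2 + 6*b + 4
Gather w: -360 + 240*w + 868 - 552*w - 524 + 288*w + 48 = 32 - 24*w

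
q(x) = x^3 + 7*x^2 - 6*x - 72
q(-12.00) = -720.00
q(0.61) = -72.83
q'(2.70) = 53.67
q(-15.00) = -1782.00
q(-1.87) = -42.84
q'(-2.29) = -22.33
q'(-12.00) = 258.00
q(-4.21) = 2.71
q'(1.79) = 28.67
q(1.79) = -54.58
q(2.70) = -17.49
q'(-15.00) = 459.00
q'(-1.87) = -21.69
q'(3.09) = 65.90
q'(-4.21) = -11.77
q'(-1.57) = -20.59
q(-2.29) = -33.56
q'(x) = 3*x^2 + 14*x - 6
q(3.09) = 5.80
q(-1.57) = -49.20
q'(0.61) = 3.66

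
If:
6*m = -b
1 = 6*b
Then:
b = 1/6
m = -1/36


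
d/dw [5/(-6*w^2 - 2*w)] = 5*(6*w + 1)/(2*w^2*(3*w + 1)^2)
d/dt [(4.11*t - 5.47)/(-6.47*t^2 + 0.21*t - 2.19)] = (26.5917*t^2 - 70.7818*t - 7.8522)/(41.8609*t^4 - 2.7174*t^3 + 28.3827*t^2 - 0.9198*t + 4.7961)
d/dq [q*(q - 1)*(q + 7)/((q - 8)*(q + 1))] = (q^4 - 14*q^3 - 59*q^2 - 96*q + 56)/(q^4 - 14*q^3 + 33*q^2 + 112*q + 64)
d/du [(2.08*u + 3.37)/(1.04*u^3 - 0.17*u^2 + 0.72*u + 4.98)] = (-4.3264*u^3 - 10.1608*u^2 + 1.1458*u + 7.932)/(1.0816*u^6 - 0.3536*u^5 + 1.5265*u^4 + 10.1136*u^3 - 1.1748*u^2 + 7.1712*u + 24.8004)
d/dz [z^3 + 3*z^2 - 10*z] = 3*z^2 + 6*z - 10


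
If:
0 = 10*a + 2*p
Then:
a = -p/5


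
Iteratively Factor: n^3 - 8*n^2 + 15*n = (n - 5)*(n^2 - 3*n) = n*(n - 5)*(n - 3)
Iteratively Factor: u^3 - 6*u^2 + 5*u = (u)*(u^2 - 6*u + 5) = u*(u - 5)*(u - 1)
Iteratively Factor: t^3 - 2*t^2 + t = (t)*(t^2 - 2*t + 1) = t*(t - 1)*(t - 1)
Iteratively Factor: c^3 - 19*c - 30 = (c + 3)*(c^2 - 3*c - 10) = (c - 5)*(c + 3)*(c + 2)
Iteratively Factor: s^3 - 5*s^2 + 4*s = (s)*(s^2 - 5*s + 4) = s*(s - 4)*(s - 1)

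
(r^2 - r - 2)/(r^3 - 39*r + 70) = (r + 1)/(r^2 + 2*r - 35)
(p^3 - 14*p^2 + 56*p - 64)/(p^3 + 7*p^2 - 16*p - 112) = (p^2 - 10*p + 16)/(p^2 + 11*p + 28)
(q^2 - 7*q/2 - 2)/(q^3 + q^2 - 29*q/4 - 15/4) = 2*(q - 4)/(2*q^2 + q - 15)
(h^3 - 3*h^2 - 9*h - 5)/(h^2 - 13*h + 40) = (h^2 + 2*h + 1)/(h - 8)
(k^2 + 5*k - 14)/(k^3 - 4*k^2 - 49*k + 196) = (k - 2)/(k^2 - 11*k + 28)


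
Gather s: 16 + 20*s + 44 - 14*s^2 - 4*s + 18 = -14*s^2 + 16*s + 78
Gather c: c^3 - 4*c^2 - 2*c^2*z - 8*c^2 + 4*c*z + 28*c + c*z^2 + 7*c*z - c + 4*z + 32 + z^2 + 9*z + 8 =c^3 + c^2*(-2*z - 12) + c*(z^2 + 11*z + 27) + z^2 + 13*z + 40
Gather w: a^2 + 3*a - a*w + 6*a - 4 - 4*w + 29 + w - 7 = a^2 + 9*a + w*(-a - 3) + 18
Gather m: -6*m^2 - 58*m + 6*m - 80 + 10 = -6*m^2 - 52*m - 70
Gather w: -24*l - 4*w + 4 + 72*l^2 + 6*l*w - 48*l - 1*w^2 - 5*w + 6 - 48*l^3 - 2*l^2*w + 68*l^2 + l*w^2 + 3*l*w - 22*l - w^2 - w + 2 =-48*l^3 + 140*l^2 - 94*l + w^2*(l - 2) + w*(-2*l^2 + 9*l - 10) + 12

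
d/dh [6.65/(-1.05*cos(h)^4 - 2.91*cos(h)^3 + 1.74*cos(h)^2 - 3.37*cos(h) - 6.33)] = (-27.93*cos(h)^3 - 58.0545*cos(h)^2 + 23.142*cos(h) - 22.4105)*sin(h)/(1.05*cos(h)^4 + 2.91*cos(h)^3 - 1.74*cos(h)^2 + 3.37*cos(h) + 6.33)^2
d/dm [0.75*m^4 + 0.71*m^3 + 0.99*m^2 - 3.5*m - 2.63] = 3.0*m^3 + 2.13*m^2 + 1.98*m - 3.5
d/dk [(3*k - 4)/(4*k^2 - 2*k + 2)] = (-6*k^2 + 16*k - 1)/(2*(4*k^4 - 4*k^3 + 5*k^2 - 2*k + 1))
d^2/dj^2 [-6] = 0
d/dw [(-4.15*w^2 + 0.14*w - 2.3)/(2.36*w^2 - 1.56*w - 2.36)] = (6.1436*w^2 + 30.444*w - 3.9184)/(5.5696*w^4 - 7.3632*w^3 - 8.7056*w^2 + 7.3632*w + 5.5696)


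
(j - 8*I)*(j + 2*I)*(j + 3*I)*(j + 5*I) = j^4 + 2*I*j^3 + 49*j^2 + 218*I*j - 240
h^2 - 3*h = h*(h - 3)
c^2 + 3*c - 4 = (c - 1)*(c + 4)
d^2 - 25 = (d - 5)*(d + 5)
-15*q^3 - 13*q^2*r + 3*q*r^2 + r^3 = (-3*q + r)*(q + r)*(5*q + r)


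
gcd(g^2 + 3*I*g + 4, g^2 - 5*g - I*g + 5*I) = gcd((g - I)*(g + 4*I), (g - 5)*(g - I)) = g - I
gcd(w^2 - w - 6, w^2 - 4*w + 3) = w - 3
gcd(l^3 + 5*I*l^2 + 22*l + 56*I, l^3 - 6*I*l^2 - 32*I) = l^2 - 2*I*l + 8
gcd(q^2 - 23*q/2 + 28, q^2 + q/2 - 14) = q - 7/2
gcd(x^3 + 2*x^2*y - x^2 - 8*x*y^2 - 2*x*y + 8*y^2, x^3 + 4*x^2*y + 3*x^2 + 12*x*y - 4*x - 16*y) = x^2 + 4*x*y - x - 4*y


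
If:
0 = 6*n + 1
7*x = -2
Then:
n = -1/6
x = -2/7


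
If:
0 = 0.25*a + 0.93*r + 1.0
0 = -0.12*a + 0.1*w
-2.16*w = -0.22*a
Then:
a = 0.00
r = -1.08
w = 0.00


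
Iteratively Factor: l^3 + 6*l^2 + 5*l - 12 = (l + 4)*(l^2 + 2*l - 3) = (l - 1)*(l + 4)*(l + 3)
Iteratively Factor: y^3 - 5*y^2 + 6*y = (y)*(y^2 - 5*y + 6) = y*(y - 3)*(y - 2)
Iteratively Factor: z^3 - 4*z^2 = (z - 4)*(z^2) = z*(z - 4)*(z)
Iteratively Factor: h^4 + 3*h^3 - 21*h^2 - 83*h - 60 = (h + 1)*(h^3 + 2*h^2 - 23*h - 60) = (h + 1)*(h + 4)*(h^2 - 2*h - 15) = (h - 5)*(h + 1)*(h + 4)*(h + 3)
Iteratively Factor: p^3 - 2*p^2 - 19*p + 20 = (p - 5)*(p^2 + 3*p - 4) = (p - 5)*(p - 1)*(p + 4)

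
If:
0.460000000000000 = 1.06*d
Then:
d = 0.43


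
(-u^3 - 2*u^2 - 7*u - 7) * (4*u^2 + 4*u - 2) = -4*u^5 - 12*u^4 - 34*u^3 - 52*u^2 - 14*u + 14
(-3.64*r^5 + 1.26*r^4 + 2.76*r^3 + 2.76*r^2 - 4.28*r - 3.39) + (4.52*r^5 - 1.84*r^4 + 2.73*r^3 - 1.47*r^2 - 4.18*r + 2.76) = 0.879999999999999*r^5 - 0.58*r^4 + 5.49*r^3 + 1.29*r^2 - 8.46*r - 0.63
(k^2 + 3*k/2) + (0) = k^2 + 3*k/2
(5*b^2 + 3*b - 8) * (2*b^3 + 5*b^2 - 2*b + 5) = 10*b^5 + 31*b^4 - 11*b^3 - 21*b^2 + 31*b - 40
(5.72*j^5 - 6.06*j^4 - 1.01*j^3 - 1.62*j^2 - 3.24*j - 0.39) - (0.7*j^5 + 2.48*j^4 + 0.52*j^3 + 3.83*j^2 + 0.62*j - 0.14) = 5.02*j^5 - 8.54*j^4 - 1.53*j^3 - 5.45*j^2 - 3.86*j - 0.25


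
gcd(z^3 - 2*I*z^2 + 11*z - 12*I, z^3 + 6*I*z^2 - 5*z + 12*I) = z^2 + 2*I*z + 3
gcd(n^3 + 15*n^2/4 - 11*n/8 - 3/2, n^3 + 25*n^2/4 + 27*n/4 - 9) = n^2 + 13*n/4 - 3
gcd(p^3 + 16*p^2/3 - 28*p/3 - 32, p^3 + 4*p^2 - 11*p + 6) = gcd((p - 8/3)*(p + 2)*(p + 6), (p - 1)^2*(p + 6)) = p + 6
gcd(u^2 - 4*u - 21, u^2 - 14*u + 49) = u - 7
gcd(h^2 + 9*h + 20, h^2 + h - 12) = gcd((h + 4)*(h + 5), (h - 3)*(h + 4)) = h + 4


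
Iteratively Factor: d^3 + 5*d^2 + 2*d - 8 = (d - 1)*(d^2 + 6*d + 8) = (d - 1)*(d + 2)*(d + 4)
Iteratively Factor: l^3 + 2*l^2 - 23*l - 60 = (l + 4)*(l^2 - 2*l - 15) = (l - 5)*(l + 4)*(l + 3)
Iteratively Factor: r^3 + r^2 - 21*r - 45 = (r + 3)*(r^2 - 2*r - 15) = (r - 5)*(r + 3)*(r + 3)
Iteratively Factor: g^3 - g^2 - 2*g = (g)*(g^2 - g - 2) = g*(g + 1)*(g - 2)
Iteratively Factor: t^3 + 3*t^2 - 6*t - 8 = (t + 4)*(t^2 - t - 2) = (t + 1)*(t + 4)*(t - 2)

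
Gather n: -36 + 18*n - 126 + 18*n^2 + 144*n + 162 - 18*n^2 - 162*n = 0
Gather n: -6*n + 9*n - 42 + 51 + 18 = 3*n + 27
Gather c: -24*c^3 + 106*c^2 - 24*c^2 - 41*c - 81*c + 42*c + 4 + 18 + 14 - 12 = -24*c^3 + 82*c^2 - 80*c + 24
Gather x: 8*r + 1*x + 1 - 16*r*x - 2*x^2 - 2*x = 8*r - 2*x^2 + x*(-16*r - 1) + 1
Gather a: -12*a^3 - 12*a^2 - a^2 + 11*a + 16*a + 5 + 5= -12*a^3 - 13*a^2 + 27*a + 10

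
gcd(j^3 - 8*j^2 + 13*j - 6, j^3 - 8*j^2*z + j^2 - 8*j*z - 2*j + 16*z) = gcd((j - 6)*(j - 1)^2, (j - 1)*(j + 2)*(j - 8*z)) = j - 1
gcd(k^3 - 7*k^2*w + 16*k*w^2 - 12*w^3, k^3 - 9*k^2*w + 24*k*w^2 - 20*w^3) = k^2 - 4*k*w + 4*w^2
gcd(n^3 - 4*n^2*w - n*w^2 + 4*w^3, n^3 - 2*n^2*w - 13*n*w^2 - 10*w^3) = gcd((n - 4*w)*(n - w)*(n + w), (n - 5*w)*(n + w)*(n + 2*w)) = n + w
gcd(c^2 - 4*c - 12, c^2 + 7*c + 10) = c + 2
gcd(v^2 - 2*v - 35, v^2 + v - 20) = v + 5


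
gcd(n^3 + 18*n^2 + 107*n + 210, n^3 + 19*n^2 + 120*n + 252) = n^2 + 13*n + 42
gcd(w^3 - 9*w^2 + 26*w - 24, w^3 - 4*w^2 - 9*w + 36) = w^2 - 7*w + 12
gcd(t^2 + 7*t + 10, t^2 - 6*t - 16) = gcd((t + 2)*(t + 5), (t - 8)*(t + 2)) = t + 2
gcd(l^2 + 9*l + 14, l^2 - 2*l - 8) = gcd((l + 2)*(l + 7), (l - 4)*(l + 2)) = l + 2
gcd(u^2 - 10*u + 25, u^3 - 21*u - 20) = u - 5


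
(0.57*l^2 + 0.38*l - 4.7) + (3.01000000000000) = 0.57*l^2 + 0.38*l - 1.69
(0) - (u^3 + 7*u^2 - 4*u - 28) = -u^3 - 7*u^2 + 4*u + 28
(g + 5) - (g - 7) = 12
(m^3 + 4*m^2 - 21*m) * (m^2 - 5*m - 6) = m^5 - m^4 - 47*m^3 + 81*m^2 + 126*m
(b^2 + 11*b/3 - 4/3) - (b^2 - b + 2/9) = 14*b/3 - 14/9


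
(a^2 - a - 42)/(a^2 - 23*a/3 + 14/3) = 3*(a + 6)/(3*a - 2)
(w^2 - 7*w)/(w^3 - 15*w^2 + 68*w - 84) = w/(w^2 - 8*w + 12)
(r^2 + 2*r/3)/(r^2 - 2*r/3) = (3*r + 2)/(3*r - 2)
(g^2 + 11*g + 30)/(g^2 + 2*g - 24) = (g + 5)/(g - 4)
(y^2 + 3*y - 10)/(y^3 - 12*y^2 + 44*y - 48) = (y + 5)/(y^2 - 10*y + 24)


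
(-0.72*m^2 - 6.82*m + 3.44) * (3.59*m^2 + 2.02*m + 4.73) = -2.5848*m^4 - 25.9382*m^3 - 4.8324*m^2 - 25.3098*m + 16.2712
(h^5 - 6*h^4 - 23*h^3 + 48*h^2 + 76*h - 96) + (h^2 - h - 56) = h^5 - 6*h^4 - 23*h^3 + 49*h^2 + 75*h - 152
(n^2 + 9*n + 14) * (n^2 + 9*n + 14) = n^4 + 18*n^3 + 109*n^2 + 252*n + 196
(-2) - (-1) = -1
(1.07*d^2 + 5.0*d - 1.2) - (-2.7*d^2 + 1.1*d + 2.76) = 3.77*d^2 + 3.9*d - 3.96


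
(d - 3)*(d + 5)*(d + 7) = d^3 + 9*d^2 - d - 105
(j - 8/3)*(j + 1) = j^2 - 5*j/3 - 8/3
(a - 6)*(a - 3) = a^2 - 9*a + 18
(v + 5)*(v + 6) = v^2 + 11*v + 30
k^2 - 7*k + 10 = (k - 5)*(k - 2)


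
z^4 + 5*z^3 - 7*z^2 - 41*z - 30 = (z - 3)*(z + 1)*(z + 2)*(z + 5)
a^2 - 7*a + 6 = (a - 6)*(a - 1)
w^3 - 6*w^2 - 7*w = w*(w - 7)*(w + 1)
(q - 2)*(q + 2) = q^2 - 4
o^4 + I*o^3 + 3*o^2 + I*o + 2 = (o - I)^2*(o + I)*(o + 2*I)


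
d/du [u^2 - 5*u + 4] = 2*u - 5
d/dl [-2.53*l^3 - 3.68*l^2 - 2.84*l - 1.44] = -7.59*l^2 - 7.36*l - 2.84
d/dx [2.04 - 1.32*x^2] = -2.64*x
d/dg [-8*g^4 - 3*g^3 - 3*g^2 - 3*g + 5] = -32*g^3 - 9*g^2 - 6*g - 3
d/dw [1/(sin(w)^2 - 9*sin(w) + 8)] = (9 - 2*sin(w))*cos(w)/(sin(w)^2 - 9*sin(w) + 8)^2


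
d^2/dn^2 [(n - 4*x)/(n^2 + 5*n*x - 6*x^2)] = 2*((n - 4*x)*(2*n + 5*x)^2 - (3*n + x)*(n^2 + 5*n*x - 6*x^2))/(n^2 + 5*n*x - 6*x^2)^3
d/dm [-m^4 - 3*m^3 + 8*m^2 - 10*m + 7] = -4*m^3 - 9*m^2 + 16*m - 10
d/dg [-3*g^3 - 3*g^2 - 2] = 3*g*(-3*g - 2)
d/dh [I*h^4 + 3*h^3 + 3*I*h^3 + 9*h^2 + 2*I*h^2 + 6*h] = 4*I*h^3 + h^2*(9 + 9*I) + h*(18 + 4*I) + 6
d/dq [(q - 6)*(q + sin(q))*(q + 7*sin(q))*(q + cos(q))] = (6 - q)*(q + sin(q))*(q + 7*sin(q))*(sin(q) - 1) + (q - 6)*(q + sin(q))*(q + cos(q))*(7*cos(q) + 1) + (q - 6)*(q + 7*sin(q))*(q + cos(q))*(cos(q) + 1) + (q + sin(q))*(q + 7*sin(q))*(q + cos(q))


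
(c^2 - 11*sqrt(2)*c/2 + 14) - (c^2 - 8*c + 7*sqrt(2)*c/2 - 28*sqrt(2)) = -9*sqrt(2)*c + 8*c + 14 + 28*sqrt(2)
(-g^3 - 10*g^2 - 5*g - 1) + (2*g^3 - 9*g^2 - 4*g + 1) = g^3 - 19*g^2 - 9*g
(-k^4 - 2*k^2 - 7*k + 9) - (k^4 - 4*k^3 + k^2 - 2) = -2*k^4 + 4*k^3 - 3*k^2 - 7*k + 11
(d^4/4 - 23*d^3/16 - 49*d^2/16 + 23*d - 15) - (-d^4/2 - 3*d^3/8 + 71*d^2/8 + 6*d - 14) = 3*d^4/4 - 17*d^3/16 - 191*d^2/16 + 17*d - 1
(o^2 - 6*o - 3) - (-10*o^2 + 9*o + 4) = 11*o^2 - 15*o - 7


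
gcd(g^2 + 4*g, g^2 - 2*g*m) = g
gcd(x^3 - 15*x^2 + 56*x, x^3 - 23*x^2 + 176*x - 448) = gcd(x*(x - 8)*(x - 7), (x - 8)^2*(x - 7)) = x^2 - 15*x + 56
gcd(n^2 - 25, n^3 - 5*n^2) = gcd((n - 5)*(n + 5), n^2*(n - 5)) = n - 5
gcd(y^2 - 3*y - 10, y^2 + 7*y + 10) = y + 2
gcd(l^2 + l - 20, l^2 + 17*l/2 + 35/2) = l + 5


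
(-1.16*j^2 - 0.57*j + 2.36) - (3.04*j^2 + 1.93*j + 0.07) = -4.2*j^2 - 2.5*j + 2.29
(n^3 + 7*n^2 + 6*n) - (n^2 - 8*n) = n^3 + 6*n^2 + 14*n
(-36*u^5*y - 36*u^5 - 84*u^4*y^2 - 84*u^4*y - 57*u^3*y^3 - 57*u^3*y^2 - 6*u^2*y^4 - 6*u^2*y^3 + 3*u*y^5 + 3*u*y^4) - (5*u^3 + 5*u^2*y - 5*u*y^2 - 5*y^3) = -36*u^5*y - 36*u^5 - 84*u^4*y^2 - 84*u^4*y - 57*u^3*y^3 - 57*u^3*y^2 - 5*u^3 - 6*u^2*y^4 - 6*u^2*y^3 - 5*u^2*y + 3*u*y^5 + 3*u*y^4 + 5*u*y^2 + 5*y^3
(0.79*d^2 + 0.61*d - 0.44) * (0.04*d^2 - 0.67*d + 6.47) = 0.0316*d^4 - 0.5049*d^3 + 4.685*d^2 + 4.2415*d - 2.8468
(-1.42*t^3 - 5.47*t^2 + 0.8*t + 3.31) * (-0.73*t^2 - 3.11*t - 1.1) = 1.0366*t^5 + 8.4093*t^4 + 17.9897*t^3 + 1.1127*t^2 - 11.1741*t - 3.641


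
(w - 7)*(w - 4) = w^2 - 11*w + 28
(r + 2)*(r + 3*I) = r^2 + 2*r + 3*I*r + 6*I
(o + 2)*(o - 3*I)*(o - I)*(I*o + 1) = I*o^4 + 5*o^3 + 2*I*o^3 + 10*o^2 - 7*I*o^2 - 3*o - 14*I*o - 6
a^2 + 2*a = a*(a + 2)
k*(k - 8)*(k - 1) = k^3 - 9*k^2 + 8*k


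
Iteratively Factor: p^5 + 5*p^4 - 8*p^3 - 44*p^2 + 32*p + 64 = (p - 2)*(p^4 + 7*p^3 + 6*p^2 - 32*p - 32) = (p - 2)*(p + 1)*(p^3 + 6*p^2 - 32) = (p - 2)*(p + 1)*(p + 4)*(p^2 + 2*p - 8) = (p - 2)*(p + 1)*(p + 4)^2*(p - 2)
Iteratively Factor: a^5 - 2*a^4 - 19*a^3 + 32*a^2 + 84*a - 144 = (a - 4)*(a^4 + 2*a^3 - 11*a^2 - 12*a + 36) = (a - 4)*(a - 2)*(a^3 + 4*a^2 - 3*a - 18) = (a - 4)*(a - 2)^2*(a^2 + 6*a + 9) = (a - 4)*(a - 2)^2*(a + 3)*(a + 3)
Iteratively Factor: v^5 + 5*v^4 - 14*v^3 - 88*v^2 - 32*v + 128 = (v - 1)*(v^4 + 6*v^3 - 8*v^2 - 96*v - 128) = (v - 4)*(v - 1)*(v^3 + 10*v^2 + 32*v + 32) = (v - 4)*(v - 1)*(v + 2)*(v^2 + 8*v + 16) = (v - 4)*(v - 1)*(v + 2)*(v + 4)*(v + 4)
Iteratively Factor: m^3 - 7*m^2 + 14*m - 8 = (m - 4)*(m^2 - 3*m + 2) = (m - 4)*(m - 2)*(m - 1)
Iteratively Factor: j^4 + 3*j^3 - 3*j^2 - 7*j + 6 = (j - 1)*(j^3 + 4*j^2 + j - 6) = (j - 1)*(j + 3)*(j^2 + j - 2) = (j - 1)*(j + 2)*(j + 3)*(j - 1)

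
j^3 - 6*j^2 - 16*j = j*(j - 8)*(j + 2)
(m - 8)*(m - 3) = m^2 - 11*m + 24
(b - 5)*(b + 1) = b^2 - 4*b - 5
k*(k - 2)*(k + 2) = k^3 - 4*k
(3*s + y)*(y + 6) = 3*s*y + 18*s + y^2 + 6*y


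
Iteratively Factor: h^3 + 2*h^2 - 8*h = (h - 2)*(h^2 + 4*h) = h*(h - 2)*(h + 4)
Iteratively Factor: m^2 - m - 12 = (m - 4)*(m + 3)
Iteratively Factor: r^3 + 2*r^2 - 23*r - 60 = (r + 3)*(r^2 - r - 20) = (r - 5)*(r + 3)*(r + 4)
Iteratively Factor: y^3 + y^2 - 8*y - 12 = (y + 2)*(y^2 - y - 6) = (y - 3)*(y + 2)*(y + 2)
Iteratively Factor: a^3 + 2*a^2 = (a + 2)*(a^2) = a*(a + 2)*(a)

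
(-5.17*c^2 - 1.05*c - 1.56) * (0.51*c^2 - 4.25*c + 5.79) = -2.6367*c^4 + 21.437*c^3 - 26.2674*c^2 + 0.5505*c - 9.0324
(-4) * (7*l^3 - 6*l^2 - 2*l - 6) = -28*l^3 + 24*l^2 + 8*l + 24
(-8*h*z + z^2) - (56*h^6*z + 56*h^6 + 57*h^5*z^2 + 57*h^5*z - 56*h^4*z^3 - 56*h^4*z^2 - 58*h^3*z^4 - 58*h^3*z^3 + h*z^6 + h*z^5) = -56*h^6*z - 56*h^6 - 57*h^5*z^2 - 57*h^5*z + 56*h^4*z^3 + 56*h^4*z^2 + 58*h^3*z^4 + 58*h^3*z^3 - h*z^6 - h*z^5 - 8*h*z + z^2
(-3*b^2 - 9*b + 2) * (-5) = 15*b^2 + 45*b - 10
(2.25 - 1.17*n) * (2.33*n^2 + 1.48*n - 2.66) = -2.7261*n^3 + 3.5109*n^2 + 6.4422*n - 5.985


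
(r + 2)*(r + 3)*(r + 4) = r^3 + 9*r^2 + 26*r + 24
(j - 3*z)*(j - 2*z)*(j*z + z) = j^3*z - 5*j^2*z^2 + j^2*z + 6*j*z^3 - 5*j*z^2 + 6*z^3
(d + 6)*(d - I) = d^2 + 6*d - I*d - 6*I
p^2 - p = p*(p - 1)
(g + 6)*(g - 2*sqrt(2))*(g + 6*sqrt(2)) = g^3 + 4*sqrt(2)*g^2 + 6*g^2 - 24*g + 24*sqrt(2)*g - 144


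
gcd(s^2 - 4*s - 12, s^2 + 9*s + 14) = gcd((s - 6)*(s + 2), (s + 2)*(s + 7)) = s + 2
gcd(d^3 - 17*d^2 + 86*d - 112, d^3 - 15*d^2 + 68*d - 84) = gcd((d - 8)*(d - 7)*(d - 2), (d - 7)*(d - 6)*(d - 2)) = d^2 - 9*d + 14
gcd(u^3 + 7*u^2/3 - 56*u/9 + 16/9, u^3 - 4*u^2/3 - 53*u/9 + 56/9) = 1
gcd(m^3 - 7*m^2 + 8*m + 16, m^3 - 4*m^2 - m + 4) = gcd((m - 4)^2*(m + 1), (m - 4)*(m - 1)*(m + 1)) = m^2 - 3*m - 4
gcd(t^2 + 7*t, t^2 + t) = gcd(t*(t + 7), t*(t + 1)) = t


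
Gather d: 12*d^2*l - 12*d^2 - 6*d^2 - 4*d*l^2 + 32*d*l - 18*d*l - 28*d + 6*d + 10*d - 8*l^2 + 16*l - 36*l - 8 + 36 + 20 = d^2*(12*l - 18) + d*(-4*l^2 + 14*l - 12) - 8*l^2 - 20*l + 48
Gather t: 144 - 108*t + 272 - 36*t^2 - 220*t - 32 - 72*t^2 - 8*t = -108*t^2 - 336*t + 384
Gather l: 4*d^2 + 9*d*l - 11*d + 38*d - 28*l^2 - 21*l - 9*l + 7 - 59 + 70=4*d^2 + 27*d - 28*l^2 + l*(9*d - 30) + 18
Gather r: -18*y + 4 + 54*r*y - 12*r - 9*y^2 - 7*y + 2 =r*(54*y - 12) - 9*y^2 - 25*y + 6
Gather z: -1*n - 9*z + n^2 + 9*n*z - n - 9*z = n^2 - 2*n + z*(9*n - 18)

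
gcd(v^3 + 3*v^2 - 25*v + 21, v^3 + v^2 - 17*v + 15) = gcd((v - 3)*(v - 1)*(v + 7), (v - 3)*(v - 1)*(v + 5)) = v^2 - 4*v + 3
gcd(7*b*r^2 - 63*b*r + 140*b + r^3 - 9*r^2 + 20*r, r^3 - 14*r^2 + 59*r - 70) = r - 5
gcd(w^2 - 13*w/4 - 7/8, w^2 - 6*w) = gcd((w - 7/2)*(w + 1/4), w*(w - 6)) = 1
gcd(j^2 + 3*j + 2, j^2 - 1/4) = 1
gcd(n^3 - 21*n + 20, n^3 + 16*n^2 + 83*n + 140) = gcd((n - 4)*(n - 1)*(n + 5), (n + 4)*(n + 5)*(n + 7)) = n + 5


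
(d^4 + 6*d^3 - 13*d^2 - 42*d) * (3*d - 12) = 3*d^5 + 6*d^4 - 111*d^3 + 30*d^2 + 504*d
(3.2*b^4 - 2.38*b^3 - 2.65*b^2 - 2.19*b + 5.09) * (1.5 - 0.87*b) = -2.784*b^5 + 6.8706*b^4 - 1.2645*b^3 - 2.0697*b^2 - 7.7133*b + 7.635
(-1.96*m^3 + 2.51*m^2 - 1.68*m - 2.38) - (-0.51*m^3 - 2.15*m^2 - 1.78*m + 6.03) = -1.45*m^3 + 4.66*m^2 + 0.1*m - 8.41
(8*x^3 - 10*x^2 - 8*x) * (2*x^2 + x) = 16*x^5 - 12*x^4 - 26*x^3 - 8*x^2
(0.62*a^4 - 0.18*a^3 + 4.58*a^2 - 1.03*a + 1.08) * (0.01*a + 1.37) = 0.0062*a^5 + 0.8476*a^4 - 0.2008*a^3 + 6.2643*a^2 - 1.4003*a + 1.4796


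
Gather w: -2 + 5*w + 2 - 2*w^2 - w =-2*w^2 + 4*w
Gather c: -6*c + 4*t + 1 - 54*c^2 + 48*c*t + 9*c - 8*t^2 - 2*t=-54*c^2 + c*(48*t + 3) - 8*t^2 + 2*t + 1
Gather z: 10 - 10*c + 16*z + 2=-10*c + 16*z + 12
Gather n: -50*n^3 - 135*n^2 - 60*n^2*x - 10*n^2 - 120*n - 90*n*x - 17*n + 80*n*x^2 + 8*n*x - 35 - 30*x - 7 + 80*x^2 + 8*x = -50*n^3 + n^2*(-60*x - 145) + n*(80*x^2 - 82*x - 137) + 80*x^2 - 22*x - 42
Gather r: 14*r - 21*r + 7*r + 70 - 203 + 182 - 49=0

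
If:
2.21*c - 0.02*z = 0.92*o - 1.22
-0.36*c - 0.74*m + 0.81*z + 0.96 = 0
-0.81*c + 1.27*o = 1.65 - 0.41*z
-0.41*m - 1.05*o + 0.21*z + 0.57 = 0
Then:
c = -1.26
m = 9.91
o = -1.87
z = 7.31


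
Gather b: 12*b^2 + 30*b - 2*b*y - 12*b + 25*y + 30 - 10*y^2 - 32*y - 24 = 12*b^2 + b*(18 - 2*y) - 10*y^2 - 7*y + 6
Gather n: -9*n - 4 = -9*n - 4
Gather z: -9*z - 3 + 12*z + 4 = 3*z + 1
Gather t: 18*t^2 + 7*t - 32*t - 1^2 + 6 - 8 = 18*t^2 - 25*t - 3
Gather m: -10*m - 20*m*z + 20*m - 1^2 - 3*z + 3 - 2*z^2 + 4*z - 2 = m*(10 - 20*z) - 2*z^2 + z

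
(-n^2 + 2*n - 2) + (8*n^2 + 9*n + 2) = 7*n^2 + 11*n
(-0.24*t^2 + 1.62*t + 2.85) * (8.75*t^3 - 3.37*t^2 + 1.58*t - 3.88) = -2.1*t^5 + 14.9838*t^4 + 19.0989*t^3 - 6.1137*t^2 - 1.7826*t - 11.058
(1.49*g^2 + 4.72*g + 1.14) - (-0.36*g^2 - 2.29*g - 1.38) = 1.85*g^2 + 7.01*g + 2.52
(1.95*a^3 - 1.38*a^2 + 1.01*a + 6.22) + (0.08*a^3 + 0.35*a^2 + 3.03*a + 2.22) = 2.03*a^3 - 1.03*a^2 + 4.04*a + 8.44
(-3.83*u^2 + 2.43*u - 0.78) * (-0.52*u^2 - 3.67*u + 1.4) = 1.9916*u^4 + 12.7925*u^3 - 13.8745*u^2 + 6.2646*u - 1.092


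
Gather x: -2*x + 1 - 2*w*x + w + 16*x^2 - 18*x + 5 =w + 16*x^2 + x*(-2*w - 20) + 6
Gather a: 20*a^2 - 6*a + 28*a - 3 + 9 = 20*a^2 + 22*a + 6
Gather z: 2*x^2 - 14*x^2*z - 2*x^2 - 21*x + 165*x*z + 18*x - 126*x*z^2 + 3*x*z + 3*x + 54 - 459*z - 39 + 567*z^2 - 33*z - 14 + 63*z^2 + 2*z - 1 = z^2*(630 - 126*x) + z*(-14*x^2 + 168*x - 490)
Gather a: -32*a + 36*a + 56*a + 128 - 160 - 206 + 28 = 60*a - 210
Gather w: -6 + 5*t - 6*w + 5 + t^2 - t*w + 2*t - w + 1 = t^2 + 7*t + w*(-t - 7)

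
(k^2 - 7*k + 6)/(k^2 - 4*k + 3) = (k - 6)/(k - 3)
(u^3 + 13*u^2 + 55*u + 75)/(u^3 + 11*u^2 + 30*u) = (u^2 + 8*u + 15)/(u*(u + 6))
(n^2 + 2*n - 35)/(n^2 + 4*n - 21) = (n - 5)/(n - 3)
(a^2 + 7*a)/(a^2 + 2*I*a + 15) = a*(a + 7)/(a^2 + 2*I*a + 15)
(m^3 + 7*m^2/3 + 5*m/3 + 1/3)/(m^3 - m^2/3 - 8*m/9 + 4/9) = 3*(3*m^2 + 4*m + 1)/(9*m^2 - 12*m + 4)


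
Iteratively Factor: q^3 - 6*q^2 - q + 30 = (q + 2)*(q^2 - 8*q + 15) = (q - 5)*(q + 2)*(q - 3)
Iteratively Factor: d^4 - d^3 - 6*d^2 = (d)*(d^3 - d^2 - 6*d) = d*(d + 2)*(d^2 - 3*d) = d^2*(d + 2)*(d - 3)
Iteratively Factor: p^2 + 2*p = (p)*(p + 2)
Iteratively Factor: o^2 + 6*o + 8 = (o + 4)*(o + 2)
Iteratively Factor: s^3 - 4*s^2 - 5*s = (s)*(s^2 - 4*s - 5) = s*(s + 1)*(s - 5)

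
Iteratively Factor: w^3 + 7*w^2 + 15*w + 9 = (w + 1)*(w^2 + 6*w + 9) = (w + 1)*(w + 3)*(w + 3)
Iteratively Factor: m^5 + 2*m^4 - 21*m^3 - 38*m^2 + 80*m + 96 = (m - 4)*(m^4 + 6*m^3 + 3*m^2 - 26*m - 24) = (m - 4)*(m + 1)*(m^3 + 5*m^2 - 2*m - 24) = (m - 4)*(m + 1)*(m + 3)*(m^2 + 2*m - 8) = (m - 4)*(m + 1)*(m + 3)*(m + 4)*(m - 2)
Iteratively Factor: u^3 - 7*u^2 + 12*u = (u - 4)*(u^2 - 3*u) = u*(u - 4)*(u - 3)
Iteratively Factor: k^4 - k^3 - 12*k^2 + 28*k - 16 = (k - 2)*(k^3 + k^2 - 10*k + 8) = (k - 2)^2*(k^2 + 3*k - 4) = (k - 2)^2*(k - 1)*(k + 4)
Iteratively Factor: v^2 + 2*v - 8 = (v - 2)*(v + 4)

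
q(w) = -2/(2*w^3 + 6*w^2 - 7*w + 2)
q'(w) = -2*(-6*w^2 - 12*w + 7)/(2*w^3 + 6*w^2 - 7*w + 2)^2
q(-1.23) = -0.13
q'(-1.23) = -0.10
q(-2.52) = -0.08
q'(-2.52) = 0.00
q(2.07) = -0.06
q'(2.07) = 0.09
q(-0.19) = -0.57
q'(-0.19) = -1.45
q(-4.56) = 0.06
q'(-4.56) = 0.13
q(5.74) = -0.00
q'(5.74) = 0.00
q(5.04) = -0.01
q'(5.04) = 0.00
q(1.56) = -0.15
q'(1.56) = 0.30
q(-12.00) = 0.00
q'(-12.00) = 0.00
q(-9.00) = 0.00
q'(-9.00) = 0.00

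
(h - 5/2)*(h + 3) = h^2 + h/2 - 15/2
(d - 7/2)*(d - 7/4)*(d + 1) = d^3 - 17*d^2/4 + 7*d/8 + 49/8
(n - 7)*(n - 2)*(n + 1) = n^3 - 8*n^2 + 5*n + 14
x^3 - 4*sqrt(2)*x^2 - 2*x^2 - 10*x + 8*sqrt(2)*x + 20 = (x - 2)*(x - 5*sqrt(2))*(x + sqrt(2))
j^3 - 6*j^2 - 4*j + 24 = (j - 6)*(j - 2)*(j + 2)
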